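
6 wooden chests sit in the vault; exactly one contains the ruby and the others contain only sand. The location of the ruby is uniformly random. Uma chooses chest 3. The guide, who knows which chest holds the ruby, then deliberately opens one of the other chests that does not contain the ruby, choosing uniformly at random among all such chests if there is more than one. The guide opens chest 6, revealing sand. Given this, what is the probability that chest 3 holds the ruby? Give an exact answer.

Apply Bayes' rule, conditioning on where the ruby actually is.
If it is in any of chests 1, 2, 4, and 5 (prior 1/6 each): the guide has 4 equally likely choices, so probability 1/4; weight (1/6)·(1/4) = 1/24 each.
If it is in chest 3 (prior 1/6): the guide has 5 equally likely choices, so probability 1/5; weight (1/6)·(1/5) = 1/30.
If it is in chest 6 (prior 1/6): the guide opened chest 6, so this case is ruled out; weight (1/6)·0 = 0.
The weights sum to 1/5.
So P(the ruby in chest 3 | the guide opened chest 6) = (1/30) / (1/5) = 1/6.

1/6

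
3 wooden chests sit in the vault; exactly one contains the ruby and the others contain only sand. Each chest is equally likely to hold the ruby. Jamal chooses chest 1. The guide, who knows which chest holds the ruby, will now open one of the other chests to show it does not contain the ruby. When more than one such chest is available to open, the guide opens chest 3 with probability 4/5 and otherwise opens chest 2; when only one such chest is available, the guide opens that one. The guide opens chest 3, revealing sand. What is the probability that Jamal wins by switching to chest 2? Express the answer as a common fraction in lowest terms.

Condition on the true location of the ruby.
If it is in chest 1 (prior 1/3): chest 3 is available, opened with probability 4/5; weight (1/3)·(4/5) = 4/15.
If it is in chest 2 (prior 1/3): only chest 3 is available, probability 1; weight (1/3)·1 = 1/3.
If it is in chest 3 (prior 1/3): the guide opened chest 3, so this case is ruled out; weight (1/3)·0 = 0.
The weights sum to 3/5.
So P(the ruby in chest 2 | the guide opened chest 3) = (1/3) / (3/5) = 5/9.

5/9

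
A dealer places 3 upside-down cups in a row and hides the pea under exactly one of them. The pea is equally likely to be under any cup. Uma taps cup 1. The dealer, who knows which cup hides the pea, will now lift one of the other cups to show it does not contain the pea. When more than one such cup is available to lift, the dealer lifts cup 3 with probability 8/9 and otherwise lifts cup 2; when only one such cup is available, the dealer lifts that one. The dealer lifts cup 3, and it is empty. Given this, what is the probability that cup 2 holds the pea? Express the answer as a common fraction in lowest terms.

9/17

Condition on the true location of the pea.
If it is under cup 1 (prior 1/3): cup 3 is available, opened with probability 8/9; weight (1/3)·(8/9) = 8/27.
If it is under cup 2 (prior 1/3): only cup 3 is available, probability 1; weight (1/3)·1 = 1/3.
If it is under cup 3 (prior 1/3): the dealer opened cup 3, so this case is ruled out; weight (1/3)·0 = 0.
The weights sum to 17/27.
So P(the pea under cup 2 | the dealer opened cup 3) = (1/3) / (17/27) = 9/17.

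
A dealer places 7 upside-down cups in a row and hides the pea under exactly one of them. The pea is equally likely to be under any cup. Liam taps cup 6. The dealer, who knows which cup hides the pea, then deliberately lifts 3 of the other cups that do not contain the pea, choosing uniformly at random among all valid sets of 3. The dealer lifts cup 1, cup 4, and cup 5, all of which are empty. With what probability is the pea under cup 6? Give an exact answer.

1/7

Consider each possible location of the pea in turn.
If it is under any of cups 1, 4, and 5 (prior 1/7 each): that cup was opened and seen not to hold the prize — ruled out; weight (1/7)·0 = 0 each.
If it is under any of cups 2, 3, and 7 (prior 1/7 each): the dealer has 10 equally likely choices, so probability 1/10; weight (1/7)·(1/10) = 1/70 each.
If it is under cup 6 (prior 1/7): the dealer has 20 equally likely choices, so probability 1/20; weight (1/7)·(1/20) = 1/140.
The weights sum to 1/20.
So P(the pea under cup 6 | the dealer opened cup 1, cup 4, and cup 5) = (1/140) / (1/20) = 1/7.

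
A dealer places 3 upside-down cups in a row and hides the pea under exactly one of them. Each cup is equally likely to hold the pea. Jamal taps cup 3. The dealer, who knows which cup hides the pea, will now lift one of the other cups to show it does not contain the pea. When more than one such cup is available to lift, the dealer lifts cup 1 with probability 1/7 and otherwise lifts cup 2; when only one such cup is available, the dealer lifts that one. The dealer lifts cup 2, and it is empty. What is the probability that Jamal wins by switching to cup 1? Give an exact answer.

Condition on the true location of the pea.
If it is under cup 1 (prior 1/3): only cup 2 is available, probability 1; weight (1/3)·1 = 1/3.
If it is under cup 2 (prior 1/3): the dealer opened cup 2, so this case is ruled out; weight (1/3)·0 = 0.
If it is under cup 3 (prior 1/3): cup 1 is available but not opened, probability 6/7; weight (1/3)·(6/7) = 2/7.
The weights sum to 13/21.
So P(the pea under cup 1 | the dealer opened cup 2) = (1/3) / (13/21) = 7/13.

7/13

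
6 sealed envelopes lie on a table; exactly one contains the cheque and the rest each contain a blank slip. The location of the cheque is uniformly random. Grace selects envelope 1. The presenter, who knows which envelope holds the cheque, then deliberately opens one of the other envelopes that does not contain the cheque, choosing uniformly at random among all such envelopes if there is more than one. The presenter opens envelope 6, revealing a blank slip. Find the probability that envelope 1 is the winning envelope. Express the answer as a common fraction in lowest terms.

Consider each possible location of the cheque in turn.
If it is in envelope 1 (prior 1/6): the presenter has 5 equally likely choices, so probability 1/5; weight (1/6)·(1/5) = 1/30.
If it is in any of envelopes 2, 3, 4, and 5 (prior 1/6 each): the presenter has 4 equally likely choices, so probability 1/4; weight (1/6)·(1/4) = 1/24 each.
If it is in envelope 6 (prior 1/6): the presenter opened envelope 6, so this case is ruled out; weight (1/6)·0 = 0.
The weights sum to 1/5.
So P(the cheque in envelope 1 | the presenter opened envelope 6) = (1/30) / (1/5) = 1/6.

1/6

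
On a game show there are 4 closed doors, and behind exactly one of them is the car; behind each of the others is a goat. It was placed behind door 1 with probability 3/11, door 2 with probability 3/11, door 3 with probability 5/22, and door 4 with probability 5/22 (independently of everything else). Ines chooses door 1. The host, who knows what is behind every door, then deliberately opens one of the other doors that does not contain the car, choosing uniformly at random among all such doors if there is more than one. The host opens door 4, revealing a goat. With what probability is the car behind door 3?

Consider each possible location of the car in turn.
If it is behind door 1 (prior 3/11): the host has 3 equally likely choices, so probability 1/3; weight (3/11)·(1/3) = 1/11.
If it is behind door 2 (prior 3/11): the host has 2 equally likely choices, so probability 1/2; weight (3/11)·(1/2) = 3/22.
If it is behind door 3 (prior 5/22): the host has 2 equally likely choices, so probability 1/2; weight (5/22)·(1/2) = 5/44.
If it is behind door 4 (prior 5/22): the host opened door 4, so this case is ruled out; weight (5/22)·0 = 0.
The weights sum to 15/44.
So P(the car behind door 3 | the host opened door 4) = (5/44) / (15/44) = 1/3.

1/3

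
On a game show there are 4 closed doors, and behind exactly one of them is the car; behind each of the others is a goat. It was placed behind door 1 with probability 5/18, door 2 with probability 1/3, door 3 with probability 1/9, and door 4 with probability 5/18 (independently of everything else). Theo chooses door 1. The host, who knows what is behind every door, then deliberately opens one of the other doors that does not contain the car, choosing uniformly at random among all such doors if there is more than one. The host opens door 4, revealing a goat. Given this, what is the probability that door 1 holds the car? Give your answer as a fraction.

5/17

Consider each possible location of the car in turn.
If it is behind door 1 (prior 5/18): the host has 3 equally likely choices, so probability 1/3; weight (5/18)·(1/3) = 5/54.
If it is behind door 2 (prior 1/3): the host has 2 equally likely choices, so probability 1/2; weight (1/3)·(1/2) = 1/6.
If it is behind door 3 (prior 1/9): the host has 2 equally likely choices, so probability 1/2; weight (1/9)·(1/2) = 1/18.
If it is behind door 4 (prior 5/18): the host opened door 4, so this case is ruled out; weight (5/18)·0 = 0.
The weights sum to 17/54.
So P(the car behind door 1 | the host opened door 4) = (5/54) / (17/54) = 5/17.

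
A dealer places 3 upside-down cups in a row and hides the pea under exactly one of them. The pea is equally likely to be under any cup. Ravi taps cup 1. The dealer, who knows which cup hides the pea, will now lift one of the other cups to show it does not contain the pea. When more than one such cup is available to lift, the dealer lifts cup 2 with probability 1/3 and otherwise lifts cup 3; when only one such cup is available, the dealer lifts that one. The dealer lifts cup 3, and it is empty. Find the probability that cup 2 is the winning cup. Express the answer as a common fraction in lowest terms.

3/5

Apply Bayes' rule, conditioning on where the pea actually is.
If it is under cup 1 (prior 1/3): cup 2 is available but not opened, probability 2/3; weight (1/3)·(2/3) = 2/9.
If it is under cup 2 (prior 1/3): only cup 3 is available, probability 1; weight (1/3)·1 = 1/3.
If it is under cup 3 (prior 1/3): the dealer opened cup 3, so this case is ruled out; weight (1/3)·0 = 0.
The weights sum to 5/9.
So P(the pea under cup 2 | the dealer opened cup 3) = (1/3) / (5/9) = 3/5.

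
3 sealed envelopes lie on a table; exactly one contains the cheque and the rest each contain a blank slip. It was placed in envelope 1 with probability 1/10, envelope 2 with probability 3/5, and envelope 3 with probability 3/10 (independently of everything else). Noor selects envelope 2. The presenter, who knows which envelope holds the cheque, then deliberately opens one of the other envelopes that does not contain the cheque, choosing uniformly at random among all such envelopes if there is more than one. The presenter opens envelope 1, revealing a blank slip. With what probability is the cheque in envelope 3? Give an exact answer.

Apply Bayes' rule, conditioning on where the cheque actually is.
If it is in envelope 1 (prior 1/10): the presenter opened envelope 1, so this case is ruled out; weight (1/10)·0 = 0.
If it is in envelope 2 (prior 3/5): the presenter has 2 equally likely choices, so probability 1/2; weight (3/5)·(1/2) = 3/10.
If it is in envelope 3 (prior 3/10): the presenter has no choice, probability 1; weight (3/10)·1 = 3/10.
The weights sum to 3/5.
So P(the cheque in envelope 3 | the presenter opened envelope 1) = (3/10) / (3/5) = 1/2.

1/2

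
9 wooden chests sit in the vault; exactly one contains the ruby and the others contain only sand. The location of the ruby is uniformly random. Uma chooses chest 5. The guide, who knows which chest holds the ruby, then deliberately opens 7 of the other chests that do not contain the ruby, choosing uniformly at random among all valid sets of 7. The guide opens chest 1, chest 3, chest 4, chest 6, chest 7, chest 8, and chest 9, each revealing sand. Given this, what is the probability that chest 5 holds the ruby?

1/9

Apply Bayes' rule, conditioning on where the ruby actually is.
If it is in any of chests 1, 3, 4, 6, 7, 8, and 9 (prior 1/9 each): that chest was opened and seen not to hold the prize — ruled out; weight (1/9)·0 = 0 each.
If it is in chest 2 (prior 1/9): the guide has no choice, probability 1; weight (1/9)·1 = 1/9.
If it is in chest 5 (prior 1/9): the guide has 8 equally likely choices, so probability 1/8; weight (1/9)·(1/8) = 1/72.
The weights sum to 1/8.
So P(the ruby in chest 5 | the guide opened chest 1, chest 3, chest 4, chest 6, chest 7, chest 8, and chest 9) = (1/72) / (1/8) = 1/9.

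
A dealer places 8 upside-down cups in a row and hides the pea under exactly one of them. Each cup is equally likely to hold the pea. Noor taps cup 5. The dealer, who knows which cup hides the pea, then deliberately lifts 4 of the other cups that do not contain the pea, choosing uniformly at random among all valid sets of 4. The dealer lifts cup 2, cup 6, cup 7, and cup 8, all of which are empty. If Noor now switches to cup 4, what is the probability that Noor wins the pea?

7/24

Apply Bayes' rule, conditioning on where the pea actually is.
If it is under any of cups 1, 3, and 4 (prior 1/8 each): the dealer has 15 equally likely choices, so probability 1/15; weight (1/8)·(1/15) = 1/120 each.
If it is under any of cups 2, 6, 7, and 8 (prior 1/8 each): that cup was opened and seen not to hold the prize — ruled out; weight (1/8)·0 = 0 each.
If it is under cup 5 (prior 1/8): the dealer has 35 equally likely choices, so probability 1/35; weight (1/8)·(1/35) = 1/280.
The weights sum to 1/35.
So P(the pea under cup 4 | the dealer opened cup 2, cup 6, cup 7, and cup 8) = (1/120) / (1/35) = 7/24.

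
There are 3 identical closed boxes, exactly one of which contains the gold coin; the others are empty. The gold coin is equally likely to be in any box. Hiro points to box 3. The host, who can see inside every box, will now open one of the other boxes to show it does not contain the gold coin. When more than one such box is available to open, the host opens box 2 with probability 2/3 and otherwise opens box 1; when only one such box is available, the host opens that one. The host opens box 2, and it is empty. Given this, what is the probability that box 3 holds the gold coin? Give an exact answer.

2/5

Apply Bayes' rule, conditioning on where the gold coin actually is.
If it is in box 1 (prior 1/3): only box 2 is available, probability 1; weight (1/3)·1 = 1/3.
If it is in box 2 (prior 1/3): the host opened box 2, so this case is ruled out; weight (1/3)·0 = 0.
If it is in box 3 (prior 1/3): box 2 is available, opened with probability 2/3; weight (1/3)·(2/3) = 2/9.
The weights sum to 5/9.
So P(the gold coin in box 3 | the host opened box 2) = (2/9) / (5/9) = 2/5.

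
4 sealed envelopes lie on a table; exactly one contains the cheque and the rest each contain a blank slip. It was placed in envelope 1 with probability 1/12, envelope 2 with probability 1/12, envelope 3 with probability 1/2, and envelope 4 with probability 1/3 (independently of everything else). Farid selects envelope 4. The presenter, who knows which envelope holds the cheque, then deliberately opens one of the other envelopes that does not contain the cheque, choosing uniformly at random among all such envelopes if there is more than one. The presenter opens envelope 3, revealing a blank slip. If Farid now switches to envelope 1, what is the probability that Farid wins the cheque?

3/14

Condition on the true location of the cheque.
If it is in either of envelopes 1 and 2 (prior 1/12 each): the presenter has 2 equally likely choices, so probability 1/2; weight (1/12)·(1/2) = 1/24 each.
If it is in envelope 3 (prior 1/2): the presenter opened envelope 3, so this case is ruled out; weight (1/2)·0 = 0.
If it is in envelope 4 (prior 1/3): the presenter has 3 equally likely choices, so probability 1/3; weight (1/3)·(1/3) = 1/9.
The weights sum to 7/36.
So P(the cheque in envelope 1 | the presenter opened envelope 3) = (1/24) / (7/36) = 3/14.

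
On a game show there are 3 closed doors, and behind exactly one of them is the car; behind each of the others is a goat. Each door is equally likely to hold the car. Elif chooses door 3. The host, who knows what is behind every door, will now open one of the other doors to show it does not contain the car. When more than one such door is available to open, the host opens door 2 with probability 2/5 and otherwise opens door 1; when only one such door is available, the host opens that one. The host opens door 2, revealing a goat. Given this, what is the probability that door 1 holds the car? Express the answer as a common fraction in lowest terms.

Consider each possible location of the car in turn.
If it is behind door 1 (prior 1/3): only door 2 is available, probability 1; weight (1/3)·1 = 1/3.
If it is behind door 2 (prior 1/3): the host opened door 2, so this case is ruled out; weight (1/3)·0 = 0.
If it is behind door 3 (prior 1/3): door 2 is available, opened with probability 2/5; weight (1/3)·(2/5) = 2/15.
The weights sum to 7/15.
So P(the car behind door 1 | the host opened door 2) = (1/3) / (7/15) = 5/7.

5/7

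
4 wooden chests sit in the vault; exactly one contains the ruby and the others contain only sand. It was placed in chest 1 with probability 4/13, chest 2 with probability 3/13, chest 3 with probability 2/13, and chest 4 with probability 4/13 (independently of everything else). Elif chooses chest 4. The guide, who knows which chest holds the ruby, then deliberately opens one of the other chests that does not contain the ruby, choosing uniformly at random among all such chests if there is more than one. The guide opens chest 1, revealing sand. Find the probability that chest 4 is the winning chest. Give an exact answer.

Apply Bayes' rule, conditioning on where the ruby actually is.
If it is in chest 1 (prior 4/13): the guide opened chest 1, so this case is ruled out; weight (4/13)·0 = 0.
If it is in chest 2 (prior 3/13): the guide has 2 equally likely choices, so probability 1/2; weight (3/13)·(1/2) = 3/26.
If it is in chest 3 (prior 2/13): the guide has 2 equally likely choices, so probability 1/2; weight (2/13)·(1/2) = 1/13.
If it is in chest 4 (prior 4/13): the guide has 3 equally likely choices, so probability 1/3; weight (4/13)·(1/3) = 4/39.
The weights sum to 23/78.
So P(the ruby in chest 4 | the guide opened chest 1) = (4/39) / (23/78) = 8/23.

8/23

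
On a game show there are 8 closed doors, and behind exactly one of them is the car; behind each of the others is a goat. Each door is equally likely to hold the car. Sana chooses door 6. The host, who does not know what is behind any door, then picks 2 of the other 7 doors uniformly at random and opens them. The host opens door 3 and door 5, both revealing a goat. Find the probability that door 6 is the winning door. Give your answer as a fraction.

Because the host chose which doors to open without knowing where the car is, the choice is independent of the prize location. Learning that none of the 2 opened doors holds the car simply rules out those 2 locations and leaves the remaining 6 doors still equally likely by symmetry.
So P(the car behind door 6) = 1/6.

1/6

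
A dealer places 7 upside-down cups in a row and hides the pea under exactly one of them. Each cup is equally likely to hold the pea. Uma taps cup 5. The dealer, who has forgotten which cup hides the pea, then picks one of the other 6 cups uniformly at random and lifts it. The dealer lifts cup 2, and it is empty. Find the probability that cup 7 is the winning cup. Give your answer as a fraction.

Because the dealer chose which cup to lift without knowing where the pea is, the choice is independent of the prize location. Learning that cup 2 does not hold the pea simply rules out that one location and leaves the remaining 6 cups still equally likely by symmetry.
So P(the pea under cup 7) = 1/6.

1/6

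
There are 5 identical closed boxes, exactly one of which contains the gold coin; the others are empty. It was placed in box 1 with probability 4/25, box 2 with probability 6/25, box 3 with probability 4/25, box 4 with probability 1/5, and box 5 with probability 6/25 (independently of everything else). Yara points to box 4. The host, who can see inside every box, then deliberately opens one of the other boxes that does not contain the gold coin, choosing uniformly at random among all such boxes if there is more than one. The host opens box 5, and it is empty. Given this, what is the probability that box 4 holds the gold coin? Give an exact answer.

Apply Bayes' rule, conditioning on where the gold coin actually is.
If it is in either of boxes 1 and 3 (prior 4/25 each): the host has 3 equally likely choices, so probability 1/3; weight (4/25)·(1/3) = 4/75 each.
If it is in box 2 (prior 6/25): the host has 3 equally likely choices, so probability 1/3; weight (6/25)·(1/3) = 2/25.
If it is in box 4 (prior 1/5): the host has 4 equally likely choices, so probability 1/4; weight (1/5)·(1/4) = 1/20.
If it is in box 5 (prior 6/25): the host opened box 5, so this case is ruled out; weight (6/25)·0 = 0.
The weights sum to 71/300.
So P(the gold coin in box 4 | the host opened box 5) = (1/20) / (71/300) = 15/71.

15/71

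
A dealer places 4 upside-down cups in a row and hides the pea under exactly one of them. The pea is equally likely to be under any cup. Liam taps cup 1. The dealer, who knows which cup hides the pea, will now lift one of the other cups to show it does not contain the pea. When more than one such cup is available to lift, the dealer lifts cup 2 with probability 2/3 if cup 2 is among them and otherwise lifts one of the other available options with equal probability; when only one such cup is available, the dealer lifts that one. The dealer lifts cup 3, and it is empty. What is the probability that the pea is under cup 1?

1/6

Condition on the true location of the pea.
If it is under cup 1 (prior 1/4): cup 2 is available but not opened; cup 3 gets probability (1 − 2/3)/2 = 1/6; weight (1/4)·(1/6) = 1/24.
If it is under cup 2 (prior 1/4): cup 2 holds the prize so is unavailable; the dealer chooses uniformly among the 2 others, probability 1/2; weight (1/4)·(1/2) = 1/8.
If it is under cup 3 (prior 1/4): the dealer opened cup 3, so this case is ruled out; weight (1/4)·0 = 0.
If it is under cup 4 (prior 1/4): cup 2 is available but not opened, probability 1/3; weight (1/4)·(1/3) = 1/12.
The weights sum to 1/4.
So P(the pea under cup 1 | the dealer opened cup 3) = (1/24) / (1/4) = 1/6.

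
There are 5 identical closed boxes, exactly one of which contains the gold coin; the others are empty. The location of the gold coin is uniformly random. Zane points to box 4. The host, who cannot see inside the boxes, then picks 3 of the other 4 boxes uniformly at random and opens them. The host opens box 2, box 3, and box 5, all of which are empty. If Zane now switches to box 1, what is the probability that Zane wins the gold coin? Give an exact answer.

1/2

Apply Bayes' rule, conditioning on where the gold coin actually is.
If it is in either of boxes 1 and 4 (prior 1/5 each): the host picks exactly this set with probability 1/4 regardless, and none is the prize; weight (1/5)·(1/4) = 1/20 each.
If it is in any of boxes 2, 3, and 5 (prior 1/5 each): that box was opened and seen not to hold the prize — ruled out; weight (1/5)·0 = 0 each.
The weights sum to 1/10.
So P(the gold coin in box 1 | the host opened box 2, box 3, and box 5) = (1/20) / (1/10) = 1/2.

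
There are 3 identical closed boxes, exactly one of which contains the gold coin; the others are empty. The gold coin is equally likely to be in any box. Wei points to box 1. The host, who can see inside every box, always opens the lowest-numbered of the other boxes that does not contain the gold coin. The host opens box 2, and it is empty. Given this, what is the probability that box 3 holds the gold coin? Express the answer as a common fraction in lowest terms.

Consider each possible location of the gold coin in turn.
If it is in either of boxes 1 and 3 (prior 1/3 each): box 2 is the lowest-numbered option available, probability 1; weight (1/3)·1 = 1/3 each.
If it is in box 2 (prior 1/3): the host opened box 2, so this case is ruled out; weight (1/3)·0 = 0.
The weights sum to 2/3.
So P(the gold coin in box 3 | the host opened box 2) = (1/3) / (2/3) = 1/2.

1/2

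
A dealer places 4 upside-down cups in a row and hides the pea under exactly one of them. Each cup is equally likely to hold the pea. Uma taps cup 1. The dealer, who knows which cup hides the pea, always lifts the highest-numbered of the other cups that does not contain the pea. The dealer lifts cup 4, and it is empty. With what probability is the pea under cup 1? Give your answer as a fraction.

1/3

Consider each possible location of the pea in turn.
If it is under any of cups 1, 2, and 3 (prior 1/4 each): cup 4 is the highest-numbered option available, probability 1; weight (1/4)·1 = 1/4 each.
If it is under cup 4 (prior 1/4): the dealer opened cup 4, so this case is ruled out; weight (1/4)·0 = 0.
The weights sum to 3/4.
So P(the pea under cup 1 | the dealer opened cup 4) = (1/4) / (3/4) = 1/3.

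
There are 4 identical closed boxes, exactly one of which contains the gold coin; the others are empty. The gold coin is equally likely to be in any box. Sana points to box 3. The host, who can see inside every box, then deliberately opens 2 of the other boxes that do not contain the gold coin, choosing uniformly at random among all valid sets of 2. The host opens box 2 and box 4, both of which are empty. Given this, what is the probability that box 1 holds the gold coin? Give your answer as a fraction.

3/4

Apply Bayes' rule, conditioning on where the gold coin actually is.
If it is in box 1 (prior 1/4): the host has no choice, probability 1; weight (1/4)·1 = 1/4.
If it is in either of boxes 2 and 4 (prior 1/4 each): that box was opened and seen not to hold the prize — ruled out; weight (1/4)·0 = 0 each.
If it is in box 3 (prior 1/4): the host has 3 equally likely choices, so probability 1/3; weight (1/4)·(1/3) = 1/12.
The weights sum to 1/3.
So P(the gold coin in box 1 | the host opened box 2 and box 4) = (1/4) / (1/3) = 3/4.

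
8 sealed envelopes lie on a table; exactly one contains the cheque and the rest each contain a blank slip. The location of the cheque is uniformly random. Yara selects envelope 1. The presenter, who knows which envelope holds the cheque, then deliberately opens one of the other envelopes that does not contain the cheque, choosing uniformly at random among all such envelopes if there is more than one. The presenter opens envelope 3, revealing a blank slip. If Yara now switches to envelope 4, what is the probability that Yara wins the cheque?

7/48

Consider each possible location of the cheque in turn.
If it is in envelope 1 (prior 1/8): the presenter has 7 equally likely choices, so probability 1/7; weight (1/8)·(1/7) = 1/56.
If it is in any of envelopes 2, 4, 5, 6, 7, and 8 (prior 1/8 each): the presenter has 6 equally likely choices, so probability 1/6; weight (1/8)·(1/6) = 1/48 each.
If it is in envelope 3 (prior 1/8): the presenter opened envelope 3, so this case is ruled out; weight (1/8)·0 = 0.
The weights sum to 1/7.
So P(the cheque in envelope 4 | the presenter opened envelope 3) = (1/48) / (1/7) = 7/48.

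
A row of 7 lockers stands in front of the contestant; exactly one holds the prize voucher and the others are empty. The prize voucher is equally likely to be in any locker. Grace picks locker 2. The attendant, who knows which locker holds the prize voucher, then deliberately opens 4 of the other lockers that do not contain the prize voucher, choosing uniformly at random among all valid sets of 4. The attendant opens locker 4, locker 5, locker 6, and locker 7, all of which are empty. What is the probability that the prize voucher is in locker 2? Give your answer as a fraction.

1/7

Consider each possible location of the prize voucher in turn.
If it is in either of lockers 1 and 3 (prior 1/7 each): the attendant has 5 equally likely choices, so probability 1/5; weight (1/7)·(1/5) = 1/35 each.
If it is in locker 2 (prior 1/7): the attendant has 15 equally likely choices, so probability 1/15; weight (1/7)·(1/15) = 1/105.
If it is in any of lockers 4, 5, 6, and 7 (prior 1/7 each): that locker was opened and seen not to hold the prize — ruled out; weight (1/7)·0 = 0 each.
The weights sum to 1/15.
So P(the prize voucher in locker 2 | the attendant opened locker 4, locker 5, locker 6, and locker 7) = (1/105) / (1/15) = 1/7.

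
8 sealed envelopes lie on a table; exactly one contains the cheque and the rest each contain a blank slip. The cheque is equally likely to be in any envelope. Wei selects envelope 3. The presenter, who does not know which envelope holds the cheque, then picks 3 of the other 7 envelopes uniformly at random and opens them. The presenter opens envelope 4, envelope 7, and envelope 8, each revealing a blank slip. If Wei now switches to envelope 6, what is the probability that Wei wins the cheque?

1/5

Because the presenter chose which envelopes to open without knowing where the cheque is, the choice is independent of the prize location. Learning that none of the 3 opened envelopes holds the cheque simply rules out those 3 locations and leaves the remaining 5 envelopes still equally likely by symmetry.
So P(the cheque in envelope 6) = 1/5.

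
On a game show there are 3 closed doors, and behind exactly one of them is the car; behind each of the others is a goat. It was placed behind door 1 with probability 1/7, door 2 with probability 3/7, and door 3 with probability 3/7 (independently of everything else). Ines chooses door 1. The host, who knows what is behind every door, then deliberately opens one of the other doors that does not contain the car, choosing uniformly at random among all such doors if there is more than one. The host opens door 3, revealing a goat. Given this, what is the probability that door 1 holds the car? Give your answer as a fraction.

Consider each possible location of the car in turn.
If it is behind door 1 (prior 1/7): the host has 2 equally likely choices, so probability 1/2; weight (1/7)·(1/2) = 1/14.
If it is behind door 2 (prior 3/7): the host has no choice, probability 1; weight (3/7)·1 = 3/7.
If it is behind door 3 (prior 3/7): the host opened door 3, so this case is ruled out; weight (3/7)·0 = 0.
The weights sum to 1/2.
So P(the car behind door 1 | the host opened door 3) = (1/14) / (1/2) = 1/7.

1/7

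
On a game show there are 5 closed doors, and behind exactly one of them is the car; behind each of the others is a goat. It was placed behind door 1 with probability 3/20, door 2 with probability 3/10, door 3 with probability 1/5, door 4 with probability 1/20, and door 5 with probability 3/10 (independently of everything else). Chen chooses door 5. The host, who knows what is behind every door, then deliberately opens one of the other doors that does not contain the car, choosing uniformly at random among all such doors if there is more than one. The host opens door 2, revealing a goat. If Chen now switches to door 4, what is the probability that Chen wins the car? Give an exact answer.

Consider each possible location of the car in turn.
If it is behind door 1 (prior 3/20): the host has 3 equally likely choices, so probability 1/3; weight (3/20)·(1/3) = 1/20.
If it is behind door 2 (prior 3/10): the host opened door 2, so this case is ruled out; weight (3/10)·0 = 0.
If it is behind door 3 (prior 1/5): the host has 3 equally likely choices, so probability 1/3; weight (1/5)·(1/3) = 1/15.
If it is behind door 4 (prior 1/20): the host has 3 equally likely choices, so probability 1/3; weight (1/20)·(1/3) = 1/60.
If it is behind door 5 (prior 3/10): the host has 4 equally likely choices, so probability 1/4; weight (3/10)·(1/4) = 3/40.
The weights sum to 5/24.
So P(the car behind door 4 | the host opened door 2) = (1/60) / (5/24) = 2/25.

2/25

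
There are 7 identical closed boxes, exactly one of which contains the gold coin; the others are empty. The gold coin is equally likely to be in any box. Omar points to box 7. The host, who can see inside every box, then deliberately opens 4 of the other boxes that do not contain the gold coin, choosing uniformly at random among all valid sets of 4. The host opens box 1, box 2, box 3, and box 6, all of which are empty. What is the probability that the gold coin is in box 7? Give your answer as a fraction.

1/7

Condition on the true location of the gold coin.
If it is in any of boxes 1, 2, 3, and 6 (prior 1/7 each): that box was opened and seen not to hold the prize — ruled out; weight (1/7)·0 = 0 each.
If it is in either of boxes 4 and 5 (prior 1/7 each): the host has 5 equally likely choices, so probability 1/5; weight (1/7)·(1/5) = 1/35 each.
If it is in box 7 (prior 1/7): the host has 15 equally likely choices, so probability 1/15; weight (1/7)·(1/15) = 1/105.
The weights sum to 1/15.
So P(the gold coin in box 7 | the host opened box 1, box 2, box 3, and box 6) = (1/105) / (1/15) = 1/7.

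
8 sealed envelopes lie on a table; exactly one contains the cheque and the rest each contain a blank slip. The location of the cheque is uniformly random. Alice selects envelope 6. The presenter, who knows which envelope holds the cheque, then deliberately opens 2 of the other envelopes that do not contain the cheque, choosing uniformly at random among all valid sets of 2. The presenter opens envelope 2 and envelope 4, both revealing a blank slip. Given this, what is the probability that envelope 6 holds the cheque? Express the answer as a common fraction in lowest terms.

1/8

Consider each possible location of the cheque in turn.
If it is in any of envelopes 1, 3, 5, 7, and 8 (prior 1/8 each): the presenter has 15 equally likely choices, so probability 1/15; weight (1/8)·(1/15) = 1/120 each.
If it is in either of envelopes 2 and 4 (prior 1/8 each): that envelope was opened and seen not to hold the prize — ruled out; weight (1/8)·0 = 0 each.
If it is in envelope 6 (prior 1/8): the presenter has 21 equally likely choices, so probability 1/21; weight (1/8)·(1/21) = 1/168.
The weights sum to 1/21.
So P(the cheque in envelope 6 | the presenter opened envelope 2 and envelope 4) = (1/168) / (1/21) = 1/8.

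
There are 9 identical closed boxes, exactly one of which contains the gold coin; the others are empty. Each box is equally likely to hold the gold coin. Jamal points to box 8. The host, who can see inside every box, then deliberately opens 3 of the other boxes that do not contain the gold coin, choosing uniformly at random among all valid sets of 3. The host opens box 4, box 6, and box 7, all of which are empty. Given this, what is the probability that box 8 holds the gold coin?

Consider each possible location of the gold coin in turn.
If it is in any of boxes 1, 2, 3, 5, and 9 (prior 1/9 each): the host has 35 equally likely choices, so probability 1/35; weight (1/9)·(1/35) = 1/315 each.
If it is in any of boxes 4, 6, and 7 (prior 1/9 each): that box was opened and seen not to hold the prize — ruled out; weight (1/9)·0 = 0 each.
If it is in box 8 (prior 1/9): the host has 56 equally likely choices, so probability 1/56; weight (1/9)·(1/56) = 1/504.
The weights sum to 1/56.
So P(the gold coin in box 8 | the host opened box 4, box 6, and box 7) = (1/504) / (1/56) = 1/9.

1/9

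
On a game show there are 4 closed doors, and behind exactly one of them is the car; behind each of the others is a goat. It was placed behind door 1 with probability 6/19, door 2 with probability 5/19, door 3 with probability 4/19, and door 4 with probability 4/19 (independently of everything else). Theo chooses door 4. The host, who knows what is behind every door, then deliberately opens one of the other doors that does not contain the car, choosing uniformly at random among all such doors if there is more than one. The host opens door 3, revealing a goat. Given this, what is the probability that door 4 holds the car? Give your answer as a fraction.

8/41

Condition on the true location of the car.
If it is behind door 1 (prior 6/19): the host has 2 equally likely choices, so probability 1/2; weight (6/19)·(1/2) = 3/19.
If it is behind door 2 (prior 5/19): the host has 2 equally likely choices, so probability 1/2; weight (5/19)·(1/2) = 5/38.
If it is behind door 3 (prior 4/19): the host opened door 3, so this case is ruled out; weight (4/19)·0 = 0.
If it is behind door 4 (prior 4/19): the host has 3 equally likely choices, so probability 1/3; weight (4/19)·(1/3) = 4/57.
The weights sum to 41/114.
So P(the car behind door 4 | the host opened door 3) = (4/57) / (41/114) = 8/41.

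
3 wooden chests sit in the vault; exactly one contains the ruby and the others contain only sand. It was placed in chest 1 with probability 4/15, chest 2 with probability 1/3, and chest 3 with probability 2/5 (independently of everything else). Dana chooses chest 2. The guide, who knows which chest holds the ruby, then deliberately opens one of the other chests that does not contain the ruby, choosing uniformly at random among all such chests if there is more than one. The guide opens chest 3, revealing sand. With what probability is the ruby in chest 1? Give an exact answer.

Consider each possible location of the ruby in turn.
If it is in chest 1 (prior 4/15): the guide has no choice, probability 1; weight (4/15)·1 = 4/15.
If it is in chest 2 (prior 1/3): the guide has 2 equally likely choices, so probability 1/2; weight (1/3)·(1/2) = 1/6.
If it is in chest 3 (prior 2/5): the guide opened chest 3, so this case is ruled out; weight (2/5)·0 = 0.
The weights sum to 13/30.
So P(the ruby in chest 1 | the guide opened chest 3) = (4/15) / (13/30) = 8/13.

8/13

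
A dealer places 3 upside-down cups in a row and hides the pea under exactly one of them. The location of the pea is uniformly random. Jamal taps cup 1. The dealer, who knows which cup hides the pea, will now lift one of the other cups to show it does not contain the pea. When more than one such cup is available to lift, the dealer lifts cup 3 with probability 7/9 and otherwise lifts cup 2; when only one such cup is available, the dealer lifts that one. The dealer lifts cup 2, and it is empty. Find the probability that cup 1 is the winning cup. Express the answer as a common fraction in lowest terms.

Consider each possible location of the pea in turn.
If it is under cup 1 (prior 1/3): cup 3 is available but not opened, probability 2/9; weight (1/3)·(2/9) = 2/27.
If it is under cup 2 (prior 1/3): the dealer opened cup 2, so this case is ruled out; weight (1/3)·0 = 0.
If it is under cup 3 (prior 1/3): only cup 2 is available, probability 1; weight (1/3)·1 = 1/3.
The weights sum to 11/27.
So P(the pea under cup 1 | the dealer opened cup 2) = (2/27) / (11/27) = 2/11.

2/11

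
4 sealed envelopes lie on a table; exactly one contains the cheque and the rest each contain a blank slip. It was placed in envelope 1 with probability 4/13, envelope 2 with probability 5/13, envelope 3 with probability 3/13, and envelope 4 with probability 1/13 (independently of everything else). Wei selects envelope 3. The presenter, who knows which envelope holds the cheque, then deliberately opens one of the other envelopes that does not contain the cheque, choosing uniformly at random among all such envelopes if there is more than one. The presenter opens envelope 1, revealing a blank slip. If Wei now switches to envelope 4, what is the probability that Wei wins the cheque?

Apply Bayes' rule, conditioning on where the cheque actually is.
If it is in envelope 1 (prior 4/13): the presenter opened envelope 1, so this case is ruled out; weight (4/13)·0 = 0.
If it is in envelope 2 (prior 5/13): the presenter has 2 equally likely choices, so probability 1/2; weight (5/13)·(1/2) = 5/26.
If it is in envelope 3 (prior 3/13): the presenter has 3 equally likely choices, so probability 1/3; weight (3/13)·(1/3) = 1/13.
If it is in envelope 4 (prior 1/13): the presenter has 2 equally likely choices, so probability 1/2; weight (1/13)·(1/2) = 1/26.
The weights sum to 4/13.
So P(the cheque in envelope 4 | the presenter opened envelope 1) = (1/26) / (4/13) = 1/8.

1/8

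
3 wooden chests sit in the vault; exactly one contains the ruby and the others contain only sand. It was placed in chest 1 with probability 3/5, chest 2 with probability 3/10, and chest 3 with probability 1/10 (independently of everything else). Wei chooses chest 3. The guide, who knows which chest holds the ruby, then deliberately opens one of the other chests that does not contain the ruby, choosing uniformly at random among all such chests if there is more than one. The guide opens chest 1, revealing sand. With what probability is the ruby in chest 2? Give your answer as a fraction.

6/7

Consider each possible location of the ruby in turn.
If it is in chest 1 (prior 3/5): the guide opened chest 1, so this case is ruled out; weight (3/5)·0 = 0.
If it is in chest 2 (prior 3/10): the guide has no choice, probability 1; weight (3/10)·1 = 3/10.
If it is in chest 3 (prior 1/10): the guide has 2 equally likely choices, so probability 1/2; weight (1/10)·(1/2) = 1/20.
The weights sum to 7/20.
So P(the ruby in chest 2 | the guide opened chest 1) = (3/10) / (7/20) = 6/7.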